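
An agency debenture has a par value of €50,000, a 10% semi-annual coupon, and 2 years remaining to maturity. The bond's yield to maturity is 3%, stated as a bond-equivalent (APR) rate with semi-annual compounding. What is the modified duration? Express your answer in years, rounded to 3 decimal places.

1.843 years

Periodic yield y = 0.015. First find Macaulay duration:
  t   CF        PV=CF/(1+0.015)^t    t·PV
  1     2,500.00     2,463.0542     2,463.0542
  2     2,500.00     2,426.6544     4,853.3087
  3     2,500.00     2,390.7925     7,172.3775
  4    52,500.00    49,464.6721   197,858.6884
  Σ                 56,745.1731   212,347.4287
P = 56,745.1731; Macaulay duration = 212,347.4287 / 56,745.1731 = 3.74212 half-year periods = 1.87106 years.
Modified duration = D_Mac / (1 + y) = 1.87106 / 1.015 = 1.84341 years.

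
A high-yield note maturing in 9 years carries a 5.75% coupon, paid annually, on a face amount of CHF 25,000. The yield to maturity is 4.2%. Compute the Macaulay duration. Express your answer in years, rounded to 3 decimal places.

Periodic yield y = 0.042. Discount each cash flow and weight by its year:
  t   CF        PV=CF/(1+0.042)^t    t·PV
  1     1,437.50     1,379.5585     1,379.5585
  2     1,437.50     1,323.9525     2,647.9051
  3     1,437.50     1,270.5878     3,811.7635
  4     1,437.50     1,219.3741     4,877.4965
  5     1,437.50     1,170.2247     5,851.1235
  6     1,437.50     1,123.0563     6,738.3380
  7     1,437.50     1,077.7892     7,544.5243
  8     1,437.50     1,034.3466     8,274.7730
  9    26,437.50    18,256.2222   164,306.0002
  Σ                 27,855.1121   205,431.4826
Price P = Σ PV = 27,855.1121.
Macaulay duration = Σ(t·PV) / P = 205,431.4826 / 27,855.1121 = 7.37500 years.

7.375 years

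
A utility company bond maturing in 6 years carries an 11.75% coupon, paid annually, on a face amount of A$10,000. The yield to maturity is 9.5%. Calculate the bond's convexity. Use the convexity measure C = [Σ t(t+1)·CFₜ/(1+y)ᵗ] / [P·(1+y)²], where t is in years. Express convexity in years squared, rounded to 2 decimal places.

25.02

With y = 0.095:
  t   CF        PV=CF/(1+0.095)^t    t·PV        t(t+1)·PV
  1     1,175.00     1,073.0594     1,073.0594       2,146.1187
  2     1,175.00       979.9629     1,959.9258       5,879.7773
  3     1,175.00       894.9433     2,684.8298      10,739.3193
  4     1,175.00       817.2998     3,269.1992      16,345.9959
  5     1,175.00       746.3925     3,731.9625      22,391.7752
  6    11,175.00     6,482.8029    38,896.8173     272,277.7212
  Σ                 10,994.4607    51,615.7940     329,780.7076
P = 10,994.4607.
Convexity = Σ t(t+1)·PV / [P·(1+y)²] = 329,780.7076 / (10,994.4607 × 1.199025) = 25.01630.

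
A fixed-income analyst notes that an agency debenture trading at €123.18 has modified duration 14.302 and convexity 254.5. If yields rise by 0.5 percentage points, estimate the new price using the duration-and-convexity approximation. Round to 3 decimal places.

Duration effect: -D_mod·Δy = -14.302 × (+0.005) = -0.071510
Convexity effect: ½·C·(Δy)² = 0.5 × 254.5 × (0.005)² = +0.00318125
ΔP/P ≈ -0.071510 + 0.00318125 = -0.06832875
New price ≈ 123.18 × (1 - 0.06832875) = 114.763264575.

€114.763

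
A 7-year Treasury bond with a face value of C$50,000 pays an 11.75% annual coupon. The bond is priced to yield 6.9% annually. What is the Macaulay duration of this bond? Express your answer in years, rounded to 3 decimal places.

5.356 years

Periodic yield y = 0.069. Discount each cash flow and weight by its year:
  t   CF        PV=CF/(1+0.069)^t    t·PV
  1     5,875.00     5,495.7905     5,495.7905
  2     5,875.00     5,141.0575    10,282.1150
  3     5,875.00     4,809.2212    14,427.6637
  4     5,875.00     4,498.8038    17,995.2151
  5     5,875.00     4,208.4226    21,042.1130
  6     5,875.00     3,936.7845    23,620.7069
  7    55,875.00    35,024.6335   245,172.4346
  Σ                 63,114.7135   338,036.0387
Price P = Σ PV = 63,114.7135.
Macaulay duration = Σ(t·PV) / P = 338,036.0387 / 63,114.7135 = 5.35590 years.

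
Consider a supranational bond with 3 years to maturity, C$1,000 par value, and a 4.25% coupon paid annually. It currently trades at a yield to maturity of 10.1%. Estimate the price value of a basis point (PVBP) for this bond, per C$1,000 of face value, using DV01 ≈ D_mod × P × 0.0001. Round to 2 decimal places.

Periodic yield y = 0.101.
  t   CF        PV=CF/(1+0.101)^t    t·PV
  1        42.50        38.6013        38.6013
  2        42.50        35.0602        70.1204
  3     1,042.50       781.1134     2,343.3403
  Σ                    854.7749     2,452.0620
P = 854.7749; D_Mac = 2.86866 yrs; D_mod = 2.60551 yrs.
DV01 ≈ 2.60551 × 854.7749 × 0.0001 = 0.222712.

C$0.22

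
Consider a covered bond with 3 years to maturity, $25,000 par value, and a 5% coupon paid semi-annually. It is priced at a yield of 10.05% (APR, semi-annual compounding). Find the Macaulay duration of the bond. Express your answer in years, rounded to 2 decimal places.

Periodic yield y = 0.05025. Discount each cash flow and weight by its period:
  t   CF        PV=CF/(1+0.05025)^t    t·PV
  1       625.00       595.0964       595.0964
  2       625.00       566.6236     1,133.2471
  3       625.00       539.5130     1,618.5391
  4       625.00       513.6996     2,054.7985
  5       625.00       489.1213     2,445.6064
  6    25,625.00    19,094.4755   114,566.8528
  Σ                 21,798.5294   122,414.1405
Price P = Σ PV = 21,798.5294.
Macaulay duration = Σ(t·PV) / P = 122,414.1405 / 21,798.5294 = 5.61571 half-year periods.
In years: 5.61571 / 2 = 2.80785 years.

2.81 years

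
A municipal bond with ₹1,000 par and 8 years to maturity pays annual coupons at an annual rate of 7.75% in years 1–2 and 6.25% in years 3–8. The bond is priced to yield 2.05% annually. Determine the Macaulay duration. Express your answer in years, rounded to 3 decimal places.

Periodic yield y = 0.0205. Discount each cash flow and weight by its year:
  t   CF        PV=CF/(1+0.0205)^t    t·PV
  1        77.50        75.9432        75.9432
  2        77.50        74.4176       148.8352
  3        62.50        58.8086       176.4259
  4        62.50        57.6273       230.5090
  5        62.50        56.4696       282.3482
  6        62.50        55.3353       332.0116
  7        62.50        54.2237       379.5657
  8     1,062.50       903.2851     7,226.2811
  Σ                  1,336.1104     8,851.9199
Price P = Σ PV = 1,336.1104.
Macaulay duration = Σ(t·PV) / P = 8,851.9199 / 1,336.1104 = 6.62514 years.

6.625 years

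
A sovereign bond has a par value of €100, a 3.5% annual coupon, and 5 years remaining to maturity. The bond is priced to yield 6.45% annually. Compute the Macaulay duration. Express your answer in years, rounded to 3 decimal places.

Periodic yield y = 0.0645. Discount each cash flow and weight by its year:
  t   CF        PV=CF/(1+0.0645)^t    t·PV
  1         3.50         3.2879         3.2879
  2         3.50         3.0887         6.1774
  3         3.50         2.9016         8.7047
  4         3.50         2.7257        10.9030
  5       103.50        75.7202       378.6012
  Σ                     87.7242       407.6742
Price P = Σ PV = 87.7242.
Macaulay duration = Σ(t·PV) / P = 407.6742 / 87.7242 = 4.64723 years.

4.647 years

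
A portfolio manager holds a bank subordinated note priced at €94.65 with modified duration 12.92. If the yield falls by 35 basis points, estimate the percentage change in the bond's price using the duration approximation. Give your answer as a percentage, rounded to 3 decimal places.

+4.522%

Duration approximation: ΔP/P ≈ -D_mod · Δy = -12.92 × (-0.0035) = +0.045220.
As a percentage: +4.5220%.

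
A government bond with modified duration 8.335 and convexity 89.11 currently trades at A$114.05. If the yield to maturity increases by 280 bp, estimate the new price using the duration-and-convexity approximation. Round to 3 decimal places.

A$91.417

Duration effect: -D_mod·Δy = -8.335 × (+0.028) = -0.233380
Convexity effect: ½·C·(Δy)² = 0.5 × 89.11 × (0.028)² = +0.03493112
ΔP/P ≈ -0.233380 + 0.03493112 = -0.19844888
New price ≈ 114.05 × (1 - 0.19844888) = 91.416905236.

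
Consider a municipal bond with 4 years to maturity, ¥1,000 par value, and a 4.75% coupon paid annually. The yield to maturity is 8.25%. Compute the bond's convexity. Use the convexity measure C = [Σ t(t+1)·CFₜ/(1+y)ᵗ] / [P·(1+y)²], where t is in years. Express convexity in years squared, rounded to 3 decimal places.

With y = 0.0825:
  t   CF        PV=CF/(1+0.0825)^t    t·PV        t(t+1)·PV
  1        47.50        43.8799        43.8799          87.7598
  2        47.50        40.5357        81.0714         243.2143
  3        47.50        37.4464       112.3392         449.3566
  4     1,047.50       762.8557     3,051.4229      15,257.1146
  Σ                    884.7177     3,288.7134      16,037.4453
P = 884.7177.
Convexity = Σ t(t+1)·PV / [P·(1+y)²] = 16,037.4453 / (884.7177 × 1.171806) = 15.46944.

15.469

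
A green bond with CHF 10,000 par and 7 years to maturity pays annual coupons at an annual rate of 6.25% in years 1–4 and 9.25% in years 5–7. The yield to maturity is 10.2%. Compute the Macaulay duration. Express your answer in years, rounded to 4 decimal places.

5.7467 years

Periodic yield y = 0.102. Discount each cash flow and weight by its year:
  t   CF        PV=CF/(1+0.102)^t    t·PV
  1       625.00       567.1506       567.1506
  2       625.00       514.6557     1,029.3115
  3       625.00       467.0197     1,401.0592
  4       625.00       423.7929     1,695.1715
  5       925.00       569.1592     2,845.7960
  6       925.00       516.4784     3,098.8704
  7    10,925.00     5,535.4162    38,747.9137
  Σ                  8,593.6728    49,385.2729
Price P = Σ PV = 8,593.6728.
Macaulay duration = Σ(t·PV) / P = 49,385.2729 / 8,593.6728 = 5.74670 years.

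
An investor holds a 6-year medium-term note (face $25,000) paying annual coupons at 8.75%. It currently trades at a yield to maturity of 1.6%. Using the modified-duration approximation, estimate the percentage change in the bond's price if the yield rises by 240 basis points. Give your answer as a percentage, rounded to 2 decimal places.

-12.05%

Periodic yield y = 0.016. Modified duration first:
  t   CF        PV=CF/(1+0.016)^t    t·PV
  1     2,187.50     2,153.0512     2,153.0512
  2     2,187.50     2,119.1449     4,238.2897
  3     2,187.50     2,085.7725     6,257.3175
  4     2,187.50     2,052.9257     8,211.7028
  5     2,187.50     2,020.5962    10,102.9808
  6    27,187.50    24,717.6414   148,305.8482
  Σ                 35,149.1318   179,269.1901
P = 35,149.1318; D_Mac = 5.10025 yrs; D_mod = 5.10025/(1+0.016) = 5.01993 yrs.
ΔP/P ≈ -D_mod · Δy = -5.01993 × (+0.024) = -0.120478 = -12.0478%.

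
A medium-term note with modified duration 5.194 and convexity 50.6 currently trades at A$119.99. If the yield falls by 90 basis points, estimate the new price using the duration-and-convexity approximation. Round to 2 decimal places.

Duration effect: -D_mod·Δy = -5.194 × (-0.009) = +0.046746
Convexity effect: ½·C·(Δy)² = 0.5 × 50.6 × (-0.009)² = +0.0020493
ΔP/P ≈ +0.046746 + 0.0020493 = +0.0487953
New price ≈ 119.99 × (1 + 0.0487953) = 125.844948047.

A$125.84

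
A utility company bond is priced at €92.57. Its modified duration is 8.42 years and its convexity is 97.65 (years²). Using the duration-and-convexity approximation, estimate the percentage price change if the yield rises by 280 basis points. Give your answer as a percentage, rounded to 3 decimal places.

-19.748%

Duration effect: -D_mod·Δy = -8.42 × (+0.028) = -0.235760
Convexity effect: ½·C·(Δy)² = 0.5 × 97.65 × (0.028)² = +0.0382788
ΔP/P ≈ -0.235760 + 0.0382788 = -0.1974812
= -19.74812%.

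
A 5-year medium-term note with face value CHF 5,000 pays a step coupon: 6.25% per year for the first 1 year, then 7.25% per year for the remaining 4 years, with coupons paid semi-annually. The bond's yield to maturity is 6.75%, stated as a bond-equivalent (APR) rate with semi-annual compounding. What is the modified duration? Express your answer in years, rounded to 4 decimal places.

Periodic yield y = 0.03375. First find Macaulay duration:
  t   CF        PV=CF/(1+0.03375)^t    t·PV
  1       156.25       151.1487       151.1487
  2       156.25       146.2140       292.4280
  3       181.25       164.0709       492.2126
  4       181.25       158.7143       634.8570
  5       181.25       153.5325       767.6626
  6       181.25       148.5200       891.1199
  7       181.25       143.6711     1,005.6976
  8       181.25       138.9805     1,111.8439
  9       181.25       134.4430     1,209.9873
  10    5,181.25     3,717.7426    37,177.4264
  Σ                  5,057.0376    43,734.3840
P = 5,057.0376; Macaulay duration = 43,734.3840 / 5,057.0376 = 8.64822 half-year periods = 4.32411 years.
Modified duration = D_Mac / (1 + y) = 4.32411 / 1.03375 = 4.18294 years.

4.1829 years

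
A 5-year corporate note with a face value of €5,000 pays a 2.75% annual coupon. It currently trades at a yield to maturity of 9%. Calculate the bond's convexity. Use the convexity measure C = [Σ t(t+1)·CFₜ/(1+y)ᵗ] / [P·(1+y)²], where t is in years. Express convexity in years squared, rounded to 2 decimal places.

23.21

With y = 0.09:
  t   CF        PV=CF/(1+0.09)^t    t·PV        t(t+1)·PV
  1       137.50       126.1468       126.1468         252.2936
  2       137.50       115.7310       231.4620         694.3860
  3       137.50       106.1752       318.5257       1,274.1027
  4       137.50        97.4085       389.6339       1,948.1693
  5     5,137.50     3,339.0225    16,695.1125     100,170.6749
  Σ                  3,784.4840    17,760.8808     104,339.6266
P = 3,784.4840.
Convexity = Σ t(t+1)·PV / [P·(1+y)²] = 104,339.6266 / (3,784.4840 × 1.188100) = 23.20543.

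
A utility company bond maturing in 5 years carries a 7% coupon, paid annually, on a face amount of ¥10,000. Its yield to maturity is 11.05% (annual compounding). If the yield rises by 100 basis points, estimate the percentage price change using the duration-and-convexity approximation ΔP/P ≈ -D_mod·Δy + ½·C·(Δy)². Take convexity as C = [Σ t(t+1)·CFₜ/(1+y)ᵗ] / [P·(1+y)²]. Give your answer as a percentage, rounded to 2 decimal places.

With y = 0.1105:
  t   CF        PV=CF/(1+0.1105)^t    t·PV        t(t+1)·PV
  1       700.00       630.3467       630.3467       1,260.6934
  2       700.00       567.6242     1,135.2484       3,405.7453
  3       700.00       511.1429     1,533.4288       6,133.7151
  4       700.00       460.2818     1,841.1271       9,205.6357
  5    10,700.00     6,335.6469    31,678.2344     190,069.4062
  Σ                  8,505.0425    36,818.3854     210,075.1957
P = 8,505.0425; D_Mac = 4.32901 yrs; D_mod = 3.89825 yrs; C = 20.02909.
Duration effect: -3.89825 × (+0.01) = -0.038983
Convexity effect: 0.5 × 20.02909 × (0.01)² = +0.0010015
ΔP/P ≈ -0.038983 + 0.0010015 = -0.037981 = -3.7981%.

-3.80%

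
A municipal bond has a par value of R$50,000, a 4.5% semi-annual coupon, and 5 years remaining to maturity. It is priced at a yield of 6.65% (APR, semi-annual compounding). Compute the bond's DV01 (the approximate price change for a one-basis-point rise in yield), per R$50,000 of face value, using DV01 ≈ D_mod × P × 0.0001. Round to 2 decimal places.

Periodic yield y = 0.03325.
  t   CF        PV=CF/(1+0.03325)^t    t·PV
  1     1,125.00     1,088.7975     1,088.7975
  2     1,125.00     1,053.7600     2,107.5199
  3     1,125.00     1,019.8500     3,059.5499
  4     1,125.00       987.0312     3,948.1247
  5     1,125.00       955.2685     4,776.3425
  6     1,125.00       924.5279     5,547.1676
  7     1,125.00       894.7766     6,263.4363
  8     1,125.00       865.9827     6,927.8615
  9     1,125.00       838.1154     7,543.0382
  10   51,125.00    36,862.0243   368,620.2433
  Σ                 45,490.1340   409,882.0814
P = 45,490.1340; D_Mac = 9.01035 half-year periods = 4.50518 yrs; D_mod = 4.36020 yrs.
DV01 ≈ 4.36020 × 45,490.1340 × 0.0001 = 19.834604.

R$19.83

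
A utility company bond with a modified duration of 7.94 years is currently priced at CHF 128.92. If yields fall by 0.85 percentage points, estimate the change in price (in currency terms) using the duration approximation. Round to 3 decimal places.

Duration approximation: ΔP/P ≈ -D_mod · Δy = -7.94 × (-0.0085) = +0.067490.
ΔP ≈ 128.92 × (+0.067490) = +8.7008108.

+CHF 8.701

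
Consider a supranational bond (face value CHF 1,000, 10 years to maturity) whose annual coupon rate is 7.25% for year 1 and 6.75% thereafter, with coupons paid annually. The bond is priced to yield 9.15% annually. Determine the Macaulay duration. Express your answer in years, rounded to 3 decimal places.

Periodic yield y = 0.0915. Discount each cash flow and weight by its year:
  t   CF        PV=CF/(1+0.0915)^t    t·PV
  1        72.50        66.4224        66.4224
  2        67.50        56.6574       113.3147
  3        67.50        51.9078       155.7234
  4        67.50        47.5564       190.2255
  5        67.50        43.5698       217.8488
  6        67.50        39.9173       239.5039
  7        67.50        36.5711       255.9974
  8        67.50        33.5053       268.0426
  9        67.50        30.6966       276.2693
  10    1,067.50       444.7649     4,447.6488
  Σ                    851.5688     6,230.9967
Price P = Σ PV = 851.5688.
Macaulay duration = Σ(t·PV) / P = 6,230.9967 / 851.5688 = 7.31708 years.

7.317 years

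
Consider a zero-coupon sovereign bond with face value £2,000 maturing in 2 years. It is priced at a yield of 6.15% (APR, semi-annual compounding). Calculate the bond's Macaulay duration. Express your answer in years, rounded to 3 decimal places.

A zero-coupon bond has a single cash flow at maturity, so its Macaulay duration equals its maturity: 2 years.
(Equivalently: 4 semi-annual periods ÷ 2 = 2 years.)

2.000 years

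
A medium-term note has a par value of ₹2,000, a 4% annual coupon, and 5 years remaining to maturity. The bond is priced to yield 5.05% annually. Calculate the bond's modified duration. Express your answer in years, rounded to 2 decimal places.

4.40 years

Periodic yield y = 0.0505. First find Macaulay duration:
  t   CF        PV=CF/(1+0.0505)^t    t·PV
  1        80.00        76.1542        76.1542
  2        80.00        72.4933       144.9866
  3        80.00        69.0084       207.0251
  4        80.00        65.6910       262.7639
  5     2,080.00     1,625.8596     8,129.2982
  Σ                  1,909.2065     8,820.2281
P = 1,909.2065; Macaulay duration = 8,820.2281 / 1,909.2065 = 4.61984 years.
Modified duration = D_Mac / (1 + y) = 4.61984 / 1.0505 = 4.39775 years.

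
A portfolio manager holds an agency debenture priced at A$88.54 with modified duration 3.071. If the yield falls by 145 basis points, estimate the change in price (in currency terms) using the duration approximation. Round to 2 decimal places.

Duration approximation: ΔP/P ≈ -D_mod · Δy = -3.071 × (-0.0145) = +0.0445295.
ΔP ≈ 88.54 × (+0.0445295) = +3.94264193.

+A$3.94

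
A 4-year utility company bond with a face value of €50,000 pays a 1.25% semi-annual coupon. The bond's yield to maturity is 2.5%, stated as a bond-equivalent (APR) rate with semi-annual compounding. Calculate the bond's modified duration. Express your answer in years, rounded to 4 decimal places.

Periodic yield y = 0.0125. First find Macaulay duration:
  t   CF        PV=CF/(1+0.0125)^t    t·PV
  1       312.50       308.6420       308.6420
  2       312.50       304.8316       609.6632
  3       312.50       301.0682       903.2047
  4       312.50       297.3513     1,189.4053
  5       312.50       293.6803     1,468.4017
  6       312.50       290.0546     1,740.3279
  7       312.50       286.4737     2,005.3161
  8    50,312.50    45,552.8593   364,422.8746
  Σ                 47,634.9612   372,647.8355
P = 47,634.9612; Macaulay duration = 372,647.8355 / 47,634.9612 = 7.82299 half-year periods = 3.91150 years.
Modified duration = D_Mac / (1 + y) = 3.91150 / 1.0125 = 3.86321 years.

3.8632 years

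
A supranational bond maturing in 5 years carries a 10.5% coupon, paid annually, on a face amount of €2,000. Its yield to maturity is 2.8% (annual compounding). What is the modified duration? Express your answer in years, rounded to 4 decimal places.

4.1501 years

Periodic yield y = 0.028. First find Macaulay duration:
  t   CF        PV=CF/(1+0.028)^t    t·PV
  1       210.00       204.2802       204.2802
  2       210.00       198.7161       397.4322
  3       210.00       193.3036       579.9108
  4       210.00       188.0385       752.1541
  5     2,210.00     1,924.9821     9,624.9106
  Σ                  2,709.3205    11,558.6879
P = 2,709.3205; Macaulay duration = 11,558.6879 / 2,709.3205 = 4.26627 years.
Modified duration = D_Mac / (1 + y) = 4.26627 / 1.028 = 4.15007 years.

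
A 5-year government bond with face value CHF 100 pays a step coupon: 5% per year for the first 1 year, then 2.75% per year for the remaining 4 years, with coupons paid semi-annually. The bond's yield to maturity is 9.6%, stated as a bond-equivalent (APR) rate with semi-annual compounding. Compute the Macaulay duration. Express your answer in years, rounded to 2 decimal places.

Periodic yield y = 0.048. Discount each cash flow and weight by its period:
  t   CF        PV=CF/(1+0.048)^t    t·PV
  1        2.500         2.3855         2.3855
  2        2.500         2.2762         4.5525
  3        1.375         1.1946         3.5838
  4        1.375         1.1399         4.5595
  5        1.375         1.0877         5.4383
  6        1.375         1.0379         6.2271
  7        1.375         0.9903         6.9322
  8        1.375         0.9450         7.5597
  9        1.375         0.9017         8.1151
  10     101.375        63.4334       634.3341
  Σ                     75.3921       683.6877
Price P = Σ PV = 75.3921.
Macaulay duration = Σ(t·PV) / P = 683.6877 / 75.3921 = 9.06843 half-year periods.
In years: 9.06843 / 2 = 4.53421 years.

4.53 years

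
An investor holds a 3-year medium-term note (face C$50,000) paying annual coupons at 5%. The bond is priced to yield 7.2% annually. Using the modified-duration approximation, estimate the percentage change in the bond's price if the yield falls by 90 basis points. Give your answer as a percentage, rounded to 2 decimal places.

Periodic yield y = 0.072. Modified duration first:
  t   CF        PV=CF/(1+0.072)^t    t·PV
  1     2,500.00     2,332.0896     2,332.0896
  2     2,500.00     2,175.4567     4,350.9133
  3    52,500.00    42,616.2221   127,848.6664
  Σ                 47,123.7683   134,531.6692
P = 47,123.7683; D_Mac = 2.85486 yrs; D_mod = 2.85486/(1+0.072) = 2.66311 yrs.
ΔP/P ≈ -D_mod · Δy = -2.66311 × (-0.009) = +0.023968 = +2.3968%.

+2.40%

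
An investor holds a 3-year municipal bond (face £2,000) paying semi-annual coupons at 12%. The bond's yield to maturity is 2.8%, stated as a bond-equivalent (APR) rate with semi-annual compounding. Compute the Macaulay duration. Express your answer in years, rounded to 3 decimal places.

2.655 years

Periodic yield y = 0.014. Discount each cash flow and weight by its period:
  t   CF        PV=CF/(1+0.014)^t    t·PV
  1       120.00       118.3432       118.3432
  2       120.00       116.7093       233.4185
  3       120.00       115.0979       345.2937
  4       120.00       113.5088       454.0351
  5       120.00       111.9416       559.7079
  6     2,120.00     1,950.3301    11,701.9808
  Σ                  2,525.9309    13,412.7793
Price P = Σ PV = 2,525.9309.
Macaulay duration = Σ(t·PV) / P = 13,412.7793 / 2,525.9309 = 5.31003 half-year periods.
In years: 5.31003 / 2 = 2.65502 years.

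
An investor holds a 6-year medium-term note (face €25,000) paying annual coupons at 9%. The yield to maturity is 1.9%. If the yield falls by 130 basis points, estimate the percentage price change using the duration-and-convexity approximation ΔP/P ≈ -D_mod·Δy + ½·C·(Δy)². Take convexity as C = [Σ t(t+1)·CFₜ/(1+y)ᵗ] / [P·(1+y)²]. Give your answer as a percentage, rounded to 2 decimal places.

+6.75%

With y = 0.019:
  t   CF        PV=CF/(1+0.019)^t    t·PV        t(t+1)·PV
  1     2,250.00     2,208.0471     2,208.0471       4,416.0942
  2     2,250.00     2,166.8765     4,333.7529      13,001.2587
  3     2,250.00     2,126.4735     6,379.4204      25,517.6815
  4     2,250.00     2,086.8238     8,347.2952      41,736.4761
  5     2,250.00     2,047.9134    10,239.5672      61,437.4035
  6    27,250.00    24,340.0464   146,040.2787   1,022,281.9506
  Σ                 34,976.1807   177,548.3615   1,168,390.8646
P = 34,976.1807; D_Mac = 5.07626 yrs; D_mod = 4.98161 yrs; C = 32.17121.
Duration effect: -4.98161 × (-0.013) = +0.064761
Convexity effect: 0.5 × 32.17121 × (-0.013)² = +0.0027185
ΔP/P ≈ +0.064761 + 0.0027185 = +0.067479 = +6.7479%.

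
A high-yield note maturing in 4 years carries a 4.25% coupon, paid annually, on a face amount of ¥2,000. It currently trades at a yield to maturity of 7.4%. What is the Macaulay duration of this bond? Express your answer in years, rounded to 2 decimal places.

Periodic yield y = 0.074. Discount each cash flow and weight by its year:
  t   CF        PV=CF/(1+0.074)^t    t·PV
  1        85.00        79.1434        79.1434
  2        85.00        73.6903       147.3806
  3        85.00        68.6129       205.8388
  4     2,085.00     1,567.0719     6,268.2878
  Σ                  1,788.5186     6,700.6506
Price P = Σ PV = 1,788.5186.
Macaulay duration = Σ(t·PV) / P = 6,700.6506 / 1,788.5186 = 3.74648 years.

3.75 years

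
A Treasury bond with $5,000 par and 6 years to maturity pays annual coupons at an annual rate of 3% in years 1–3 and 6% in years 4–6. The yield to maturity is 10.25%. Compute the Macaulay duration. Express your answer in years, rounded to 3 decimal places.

Periodic yield y = 0.1025. Discount each cash flow and weight by its year:
  t   CF        PV=CF/(1+0.1025)^t    t·PV
  1       150.00       136.0544       136.0544
  2       150.00       123.4054       246.8107
  3       150.00       111.9323       335.7969
  4       300.00       203.0518       812.2072
  5       300.00       184.1740       920.8699
  6     5,300.00     2,951.2383    17,707.4299
  Σ                  3,709.8562    20,159.1691
Price P = Σ PV = 3,709.8562.
Macaulay duration = Σ(t·PV) / P = 20,159.1691 / 3,709.8562 = 5.43395 years.

5.434 years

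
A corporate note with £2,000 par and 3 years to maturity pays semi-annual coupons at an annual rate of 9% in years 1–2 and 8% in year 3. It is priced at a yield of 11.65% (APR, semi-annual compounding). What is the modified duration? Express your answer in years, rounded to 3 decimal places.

2.535 years

Periodic yield y = 0.05825. First find Macaulay duration:
  t   CF        PV=CF/(1+0.05825)^t    t·PV
  1        90.00        85.0461        85.0461
  2        90.00        80.3648       160.7296
  3        90.00        75.9412       227.8237
  4        90.00        71.7612       287.0446
  5        80.00        60.2766       301.3829
  6     2,080.00     1,480.9271     8,885.5624
  Σ                  1,854.3169     9,947.5893
P = 1,854.3169; Macaulay duration = 9,947.5893 / 1,854.3169 = 5.36456 half-year periods = 2.68228 years.
Modified duration = D_Mac / (1 + y) = 2.68228 / 1.05825 = 2.53464 years.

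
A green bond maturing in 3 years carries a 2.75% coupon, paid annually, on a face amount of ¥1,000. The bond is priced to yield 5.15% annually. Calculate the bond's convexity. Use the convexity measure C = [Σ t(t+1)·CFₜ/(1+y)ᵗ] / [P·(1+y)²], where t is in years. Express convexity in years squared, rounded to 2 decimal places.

10.46

With y = 0.0515:
  t   CF        PV=CF/(1+0.0515)^t    t·PV        t(t+1)·PV
  1        27.50        26.1531        26.1531          52.3062
  2        27.50        24.8722        49.7444         149.2332
  3     1,027.50       883.8000     2,651.4000      10,605.6001
  Σ                    934.8253     2,727.2975      10,807.1395
P = 934.8253.
Convexity = Σ t(t+1)·PV / [P·(1+y)²] = 10,807.1395 / (934.8253 × 1.105652) = 10.45591.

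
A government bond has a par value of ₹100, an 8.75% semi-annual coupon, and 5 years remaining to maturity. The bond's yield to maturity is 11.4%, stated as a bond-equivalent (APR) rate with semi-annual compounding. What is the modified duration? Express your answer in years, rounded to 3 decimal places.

3.881 years

Periodic yield y = 0.057. First find Macaulay duration:
  t   CF        PV=CF/(1+0.057)^t    t·PV
  1        4.375         4.1391         4.1391
  2        4.375         3.9159         7.8317
  3        4.375         3.7047        11.1141
  4        4.375         3.5049        14.0197
  5        4.375         3.3159        16.5796
  6        4.375         3.1371        18.8226
  7        4.375         2.9679        20.7755
  8        4.375         2.8079        22.4630
  9        4.375         2.6565        23.9081
  10     104.375        59.9579       599.5793
  Σ                     90.1078       739.2327
P = 90.1078; Macaulay duration = 739.2327 / 90.1078 = 8.20387 half-year periods = 4.10194 years.
Modified duration = D_Mac / (1 + y) = 4.10194 / 1.057 = 3.88073 years.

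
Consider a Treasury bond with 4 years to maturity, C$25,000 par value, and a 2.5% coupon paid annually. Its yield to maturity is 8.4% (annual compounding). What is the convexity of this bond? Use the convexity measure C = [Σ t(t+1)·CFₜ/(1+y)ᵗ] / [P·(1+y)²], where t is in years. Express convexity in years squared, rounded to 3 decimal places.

16.102

With y = 0.084:
  t   CF        PV=CF/(1+0.084)^t    t·PV        t(t+1)·PV
  1       625.00       576.5683       576.5683       1,153.1365
  2       625.00       531.8895     1,063.7791       3,191.3373
  3       625.00       490.6730     1,472.0190       5,888.0761
  4    25,625.00    18,558.6655    74,234.6622     371,173.3109
  Σ                 20,157.7964    77,347.0286     381,405.8609
P = 20,157.7964.
Convexity = Σ t(t+1)·PV / [P·(1+y)²] = 381,405.8609 / (20,157.7964 × 1.175056) = 16.10222.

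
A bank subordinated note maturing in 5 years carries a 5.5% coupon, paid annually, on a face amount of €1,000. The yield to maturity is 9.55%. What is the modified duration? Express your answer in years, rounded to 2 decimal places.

4.07 years

Periodic yield y = 0.0955. First find Macaulay duration:
  t   CF        PV=CF/(1+0.0955)^t    t·PV
  1        55.00        50.2054        50.2054
  2        55.00        45.8287        91.6575
  3        55.00        41.8336       125.5009
  4        55.00        38.1868       152.7472
  5     1,055.00       668.6372     3,343.1861
  Σ                    844.6918     3,763.2970
P = 844.6918; Macaulay duration = 3,763.2970 / 844.6918 = 4.45523 years.
Modified duration = D_Mac / (1 + y) = 4.45523 / 1.0955 = 4.06685 years.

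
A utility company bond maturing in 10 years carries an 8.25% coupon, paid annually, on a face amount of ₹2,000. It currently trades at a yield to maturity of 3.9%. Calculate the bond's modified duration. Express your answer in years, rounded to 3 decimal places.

Periodic yield y = 0.039. First find Macaulay duration:
  t   CF        PV=CF/(1+0.039)^t    t·PV
  1       165.00       158.8065       158.8065
  2       165.00       152.8456       305.6911
  3       165.00       147.1083       441.3250
  4       165.00       141.5865       566.3459
  5       165.00       136.2719       681.3593
  6       165.00       131.1568       786.9405
  7       165.00       126.2336       883.6355
  8       165.00       121.4953       971.9626
  9       165.00       116.9349     1,052.4138
  10    2,165.00     1,476.7345    14,767.3451
  Σ                  2,709.1739    20,615.8254
P = 2,709.1739; Macaulay duration = 20,615.8254 / 2,709.1739 = 7.60964 years.
Modified duration = D_Mac / (1 + y) = 7.60964 / 1.039 = 7.32400 years.

7.324 years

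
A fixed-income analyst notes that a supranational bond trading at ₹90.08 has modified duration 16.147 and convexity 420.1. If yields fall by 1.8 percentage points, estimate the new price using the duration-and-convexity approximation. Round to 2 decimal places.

₹122.39

Duration effect: -D_mod·Δy = -16.147 × (-0.018) = +0.290646
Convexity effect: ½·C·(Δy)² = 0.5 × 420.1 × (-0.018)² = +0.0680562
ΔP/P ≈ +0.290646 + 0.0680562 = +0.3587022
New price ≈ 90.08 × (1 + 0.3587022) = 122.391894176.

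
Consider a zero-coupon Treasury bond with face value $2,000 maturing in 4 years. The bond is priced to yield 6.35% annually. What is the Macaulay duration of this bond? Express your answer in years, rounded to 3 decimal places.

A zero-coupon bond has a single cash flow at maturity, so its Macaulay duration equals its maturity: 4 years.

4.000 years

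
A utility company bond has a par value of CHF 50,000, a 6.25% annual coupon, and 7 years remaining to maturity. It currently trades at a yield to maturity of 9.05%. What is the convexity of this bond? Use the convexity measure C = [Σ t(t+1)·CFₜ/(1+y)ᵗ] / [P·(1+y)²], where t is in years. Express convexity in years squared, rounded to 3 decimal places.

With y = 0.0905:
  t   CF        PV=CF/(1+0.0905)^t    t·PV        t(t+1)·PV
  1     3,125.00     2,865.6580     2,865.6580       5,731.3159
  2     3,125.00     2,627.8386     5,255.6771      15,767.0314
  3     3,125.00     2,409.7557     7,229.2670      28,917.0681
  4     3,125.00     2,209.7714     8,839.0855      44,195.4273
  5     3,125.00     2,026.3836    10,131.9182      60,791.5094
  6     3,125.00     1,858.2152    11,149.2910      78,045.0373
  7    53,125.00    28,968.0495   202,776.3464   1,622,210.7710
  Σ                 42,965.6719   248,247.2432   1,855,658.1605
P = 42,965.6719.
Convexity = Σ t(t+1)·PV / [P·(1+y)²] = 1,855,658.1605 / (42,965.6719 × 1.189190) = 36.31826.

36.318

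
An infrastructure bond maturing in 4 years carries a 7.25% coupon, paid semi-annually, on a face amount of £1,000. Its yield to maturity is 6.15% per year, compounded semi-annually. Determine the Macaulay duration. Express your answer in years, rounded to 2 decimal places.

3.55 years

Periodic yield y = 0.03075. Discount each cash flow and weight by its period:
  t   CF        PV=CF/(1+0.03075)^t    t·PV
  1        36.25        35.1686        35.1686
  2        36.25        34.1194        68.2388
  3        36.25        33.1015        99.3046
  4        36.25        32.1140       128.4561
  5        36.25        31.1560       155.7799
  6        36.25        30.2265       181.3590
  7        36.25        29.3248       205.2734
  8     1,036.25       813.2757     6,506.2056
  Σ                  1,038.4864     7,379.7859
Price P = Σ PV = 1,038.4864.
Macaulay duration = Σ(t·PV) / P = 7,379.7859 / 1,038.4864 = 7.10629 half-year periods.
In years: 7.10629 / 2 = 3.55315 years.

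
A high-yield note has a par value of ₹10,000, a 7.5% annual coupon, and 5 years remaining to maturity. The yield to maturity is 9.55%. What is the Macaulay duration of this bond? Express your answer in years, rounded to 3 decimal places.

Periodic yield y = 0.0955. Discount each cash flow and weight by its year:
  t   CF        PV=CF/(1+0.0955)^t    t·PV
  1       750.00       684.6189       684.6189
  2       750.00       624.9374     1,249.8748
  3       750.00       570.4586     1,711.3757
  4       750.00       520.7290     2,082.9159
  5    10,750.00     6,813.1281    34,065.6405
  Σ                  9,213.8719    39,794.4258
Price P = Σ PV = 9,213.8719.
Macaulay duration = Σ(t·PV) / P = 39,794.4258 / 9,213.8719 = 4.31897 years.

4.319 years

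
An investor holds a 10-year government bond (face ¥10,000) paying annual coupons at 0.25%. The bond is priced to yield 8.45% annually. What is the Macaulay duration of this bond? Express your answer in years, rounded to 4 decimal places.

Periodic yield y = 0.0845. Discount each cash flow and weight by its year:
  t   CF        PV=CF/(1+0.0845)^t    t·PV
  1        25.00        23.0521        23.0521
  2        25.00        21.2560        42.5119
  3        25.00        19.5998        58.7994
  4        25.00        18.0726        72.2906
  5        25.00        16.6645        83.3225
  6        25.00        15.3661        92.1964
  7        25.00        14.1688        99.1816
  8        25.00        13.0648       104.5186
  9        25.00        12.0469       108.4218
  10   10,025.00     4,454.3959    44,543.9594
  Σ                  4,607.6875    45,228.2542
Price P = Σ PV = 4,607.6875.
Macaulay duration = Σ(t·PV) / P = 45,228.2542 / 4,607.6875 = 9.81583 years.

9.8158 years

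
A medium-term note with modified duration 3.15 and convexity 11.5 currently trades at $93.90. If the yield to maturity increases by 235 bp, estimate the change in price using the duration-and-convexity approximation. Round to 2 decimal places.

Duration effect: -D_mod·Δy = -3.15 × (+0.0235) = -0.074025
Convexity effect: ½·C·(Δy)² = 0.5 × 11.5 × (0.0235)² = +0.0031754375
ΔP/P ≈ -0.074025 + 0.0031754375 = -0.0708495625
ΔP ≈ 93.90 × (-0.0708495625) = -6.65277391875.

-$6.65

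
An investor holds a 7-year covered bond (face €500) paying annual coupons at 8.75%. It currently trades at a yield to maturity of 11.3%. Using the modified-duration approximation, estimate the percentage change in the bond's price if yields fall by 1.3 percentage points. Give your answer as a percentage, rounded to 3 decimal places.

+6.322%

Periodic yield y = 0.113. Modified duration first:
  t   CF        PV=CF/(1+0.113)^t    t·PV
  1        43.75        39.3082        39.3082
  2        43.75        35.3173        70.6346
  3        43.75        31.7316        95.1949
  4        43.75        28.5100       114.0400
  5        43.75        25.6155       128.0773
  6        43.75        23.0148       138.0888
  7       543.75       257.0000     1,799.0000
  Σ                    440.4974     2,384.3439
P = 440.4974; D_Mac = 5.41284 yrs; D_mod = 5.41284/(1+0.113) = 4.86329 yrs.
ΔP/P ≈ -D_mod · Δy = -4.86329 × (-0.013) = +0.063223 = +6.3223%.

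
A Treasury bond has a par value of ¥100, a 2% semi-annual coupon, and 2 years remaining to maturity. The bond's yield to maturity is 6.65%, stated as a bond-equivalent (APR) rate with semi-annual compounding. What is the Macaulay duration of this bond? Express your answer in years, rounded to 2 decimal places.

1.97 years

Periodic yield y = 0.03325. Discount each cash flow and weight by its period:
  t   CF        PV=CF/(1+0.03325)^t    t·PV
  1         1.00         0.9678         0.9678
  2         1.00         0.9367         1.8734
  3         1.00         0.9065         2.7196
  4       101.00        88.6135       354.4539
  Σ                     91.4245       360.0146
Price P = Σ PV = 91.4245.
Macaulay duration = Σ(t·PV) / P = 360.0146 / 91.4245 = 3.93784 half-year periods.
In years: 3.93784 / 2 = 1.96892 years.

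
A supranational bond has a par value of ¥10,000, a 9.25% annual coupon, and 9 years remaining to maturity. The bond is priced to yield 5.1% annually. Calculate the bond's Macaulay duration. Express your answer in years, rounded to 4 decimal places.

6.8089 years

Periodic yield y = 0.051. Discount each cash flow and weight by its year:
  t   CF        PV=CF/(1+0.051)^t    t·PV
  1       925.00       880.1142       880.1142
  2       925.00       837.4064     1,674.8129
  3       925.00       796.7711     2,390.3134
  4       925.00       758.1076     3,032.4305
  5       925.00       721.3203     3,606.6015
  6       925.00       686.3181     4,117.9084
  7       925.00       653.0143     4,571.1004
  8       925.00       621.3267     4,970.6135
  9    10,925.00     6,982.2758    62,840.4825
  Σ                 12,936.6546    88,084.3772
Price P = Σ PV = 12,936.6546.
Macaulay duration = Σ(t·PV) / P = 88,084.3772 / 12,936.6546 = 6.80890 years.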